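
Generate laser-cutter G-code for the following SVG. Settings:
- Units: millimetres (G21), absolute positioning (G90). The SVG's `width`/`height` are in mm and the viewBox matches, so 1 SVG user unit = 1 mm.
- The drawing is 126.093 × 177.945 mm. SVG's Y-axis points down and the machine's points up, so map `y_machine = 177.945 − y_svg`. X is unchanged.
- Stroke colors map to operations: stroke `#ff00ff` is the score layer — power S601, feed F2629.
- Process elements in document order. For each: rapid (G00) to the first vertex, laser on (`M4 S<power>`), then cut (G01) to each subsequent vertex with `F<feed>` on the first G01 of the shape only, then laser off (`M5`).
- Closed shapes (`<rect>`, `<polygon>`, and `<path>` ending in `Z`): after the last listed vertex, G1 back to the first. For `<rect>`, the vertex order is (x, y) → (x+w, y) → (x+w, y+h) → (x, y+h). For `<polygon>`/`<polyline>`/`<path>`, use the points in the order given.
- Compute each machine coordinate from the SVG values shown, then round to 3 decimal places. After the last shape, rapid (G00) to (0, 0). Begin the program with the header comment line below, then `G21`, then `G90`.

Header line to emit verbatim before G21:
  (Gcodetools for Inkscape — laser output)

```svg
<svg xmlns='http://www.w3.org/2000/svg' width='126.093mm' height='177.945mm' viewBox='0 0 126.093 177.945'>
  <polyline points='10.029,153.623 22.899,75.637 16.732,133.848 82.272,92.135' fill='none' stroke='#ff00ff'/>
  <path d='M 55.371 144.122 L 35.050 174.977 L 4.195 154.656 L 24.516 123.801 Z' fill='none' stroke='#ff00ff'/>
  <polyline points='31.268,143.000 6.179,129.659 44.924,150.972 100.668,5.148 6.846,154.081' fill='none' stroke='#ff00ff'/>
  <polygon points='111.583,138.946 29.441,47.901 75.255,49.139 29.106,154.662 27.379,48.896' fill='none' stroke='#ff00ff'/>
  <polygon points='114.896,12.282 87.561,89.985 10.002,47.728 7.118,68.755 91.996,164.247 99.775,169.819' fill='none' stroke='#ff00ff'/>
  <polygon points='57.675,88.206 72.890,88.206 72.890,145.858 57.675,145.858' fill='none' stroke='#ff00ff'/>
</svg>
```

(Gcodetools for Inkscape — laser output)
G21
G90
G00 X10.029 Y24.322
M4 S601
G01 X22.899 Y102.308 F2629
G01 X16.732 Y44.097
G01 X82.272 Y85.810
M5
G00 X55.371 Y33.823
M4 S601
G01 X35.050 Y2.968 F2629
G01 X4.195 Y23.289
G01 X24.516 Y54.144
G01 X55.371 Y33.823
M5
G00 X31.268 Y34.945
M4 S601
G01 X6.179 Y48.286 F2629
G01 X44.924 Y26.973
G01 X100.668 Y172.797
G01 X6.846 Y23.864
M5
G00 X111.583 Y38.999
M4 S601
G01 X29.441 Y130.044 F2629
G01 X75.255 Y128.806
G01 X29.106 Y23.283
G01 X27.379 Y129.049
G01 X111.583 Y38.999
M5
G00 X114.896 Y165.663
M4 S601
G01 X87.561 Y87.960 F2629
G01 X10.002 Y130.217
G01 X7.118 Y109.190
G01 X91.996 Y13.698
G01 X99.775 Y8.126
G01 X114.896 Y165.663
M5
G00 X57.675 Y89.739
M4 S601
G01 X72.890 Y89.739 F2629
G01 X72.890 Y32.087
G01 X57.675 Y32.087
G01 X57.675 Y89.739
M5
G00 X0.000 Y0.000

Since the viewBox matches the mm dimensions, user units are millimetres directly. The only transform is the Y-flip y_m = 177.945 − y_svg.

Shape 1 is a open polyline drawn with `<polyline>`. Its stroke #ff00ff means score at S601, F2629. After flipping Y the toolpath is (10.029,24.322) → (22.899,102.308) → (16.732,44.097) → (82.272,85.810).

Shape 2 is a regular polygon drawn with `<path>`. Its stroke #ff00ff means score at S601, F2629. After flipping Y the toolpath is (55.371,33.823) → (35.050,2.968) → (4.195,23.289) → (24.516,54.144) → (55.371,33.823), returning to the start.

Shape 3 is a open polyline drawn with `<polyline>`. Its stroke #ff00ff means score at S601, F2629. After flipping Y the toolpath is (31.268,34.945) → (6.179,48.286) → (44.924,26.973) → (100.668,172.797) → (6.846,23.864).

Shape 4 is a closed polygon drawn with `<polygon>`. Its stroke #ff00ff means score at S601, F2629. After flipping Y the toolpath is (111.583,38.999) → (29.441,130.044) → (75.255,128.806) → (29.106,23.283) → (27.379,129.049) → (111.583,38.999), returning to the start.

Shape 5 is a closed polygon drawn with `<polygon>`. Its stroke #ff00ff means score at S601, F2629. After flipping Y the toolpath is (114.896,165.663) → (87.561,87.960) → (10.002,130.217) → (7.118,109.190) → (91.996,13.698) → (99.775,8.126) → (114.896,165.663), returning to the start.

Shape 6 is a rectangle drawn with `<polygon>`. Its stroke #ff00ff means score at S601, F2629. After flipping Y the toolpath is (57.675,89.739) → (72.890,89.739) → (72.890,32.087) → (57.675,32.087) → (57.675,89.739), returning to the start.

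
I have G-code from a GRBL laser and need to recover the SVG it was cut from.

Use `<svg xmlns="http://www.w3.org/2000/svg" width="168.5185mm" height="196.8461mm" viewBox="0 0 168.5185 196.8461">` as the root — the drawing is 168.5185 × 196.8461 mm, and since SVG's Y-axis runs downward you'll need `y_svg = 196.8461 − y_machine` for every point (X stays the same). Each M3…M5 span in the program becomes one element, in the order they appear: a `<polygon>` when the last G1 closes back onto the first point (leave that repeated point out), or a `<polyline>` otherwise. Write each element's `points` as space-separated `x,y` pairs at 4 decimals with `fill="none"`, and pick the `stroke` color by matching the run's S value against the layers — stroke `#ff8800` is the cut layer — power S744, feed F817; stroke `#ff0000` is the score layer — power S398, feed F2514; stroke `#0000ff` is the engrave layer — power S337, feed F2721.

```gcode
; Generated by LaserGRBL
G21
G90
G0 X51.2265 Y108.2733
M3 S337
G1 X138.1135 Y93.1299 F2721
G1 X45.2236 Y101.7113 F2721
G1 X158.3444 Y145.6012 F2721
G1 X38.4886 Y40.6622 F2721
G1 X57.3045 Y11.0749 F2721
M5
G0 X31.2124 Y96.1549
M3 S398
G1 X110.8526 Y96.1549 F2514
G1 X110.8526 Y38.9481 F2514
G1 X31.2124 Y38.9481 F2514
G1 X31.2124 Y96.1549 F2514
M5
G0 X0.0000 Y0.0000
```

Each laser-on run becomes one SVG element. Flip Y back into SVG space with y_svg = 196.8461 − y_machine.

Run 1: the run's S337 means `#0000ff` (engrave). The run is open, so emit a `<polyline>` with points (Y-flipped): 51.2265,88.5728 138.1135,103.7162 45.2236,95.1348 158.3444,51.2449 38.4886,156.1839 57.3045,185.7712.

Run 2: S398 ⇒ score layer `#ff0000`. The run returns to its start, so emit a `<polygon>` with points (Y-flipped): 31.2124,100.6912 110.8526,100.6912 110.8526,157.8980 31.2124,157.8980.

<svg xmlns="http://www.w3.org/2000/svg" width="168.5185mm" height="196.8461mm" viewBox="0 0 168.5185 196.8461">
  <polyline points="51.2265,88.5728 138.1135,103.7162 45.2236,95.1348 158.3444,51.2449 38.4886,156.1839 57.3045,185.7712" fill="none" stroke="#0000ff"/>
  <polygon points="31.2124,100.6912 110.8526,100.6912 110.8526,157.8980 31.2124,157.8980" fill="none" stroke="#ff0000"/>
</svg>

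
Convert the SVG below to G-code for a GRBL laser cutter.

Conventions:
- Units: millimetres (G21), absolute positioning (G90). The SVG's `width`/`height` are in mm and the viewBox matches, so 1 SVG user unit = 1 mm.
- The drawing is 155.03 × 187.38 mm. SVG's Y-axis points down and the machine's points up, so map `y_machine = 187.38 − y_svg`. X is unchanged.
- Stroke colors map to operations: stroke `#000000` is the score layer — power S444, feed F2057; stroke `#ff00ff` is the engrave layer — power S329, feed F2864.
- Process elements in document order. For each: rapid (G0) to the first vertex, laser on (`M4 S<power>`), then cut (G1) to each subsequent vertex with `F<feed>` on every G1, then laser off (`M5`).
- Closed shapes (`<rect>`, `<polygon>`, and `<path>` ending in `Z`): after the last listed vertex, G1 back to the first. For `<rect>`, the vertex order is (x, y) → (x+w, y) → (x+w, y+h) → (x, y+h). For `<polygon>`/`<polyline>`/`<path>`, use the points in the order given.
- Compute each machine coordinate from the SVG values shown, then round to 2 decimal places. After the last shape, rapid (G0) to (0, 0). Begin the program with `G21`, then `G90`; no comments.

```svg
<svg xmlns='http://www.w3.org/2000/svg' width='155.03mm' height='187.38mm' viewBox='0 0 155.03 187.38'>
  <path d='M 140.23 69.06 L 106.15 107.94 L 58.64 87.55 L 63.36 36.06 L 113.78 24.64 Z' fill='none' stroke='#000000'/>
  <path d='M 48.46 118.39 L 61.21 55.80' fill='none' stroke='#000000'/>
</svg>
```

1 u = 1 mm; y_m = 187.38 − y.

[1] `<path>` regular polygon, #000000→score S444 F2057: (140.23,118.32) → (106.15,79.44) → (58.64,99.83) → (63.36,151.32) → (113.78,162.74) → (140.23,118.32) (closed)

[2] `<path>` line segment, #000000→score S444 F2057: (48.46,68.99) → (61.21,131.58)

G21
G90
G0 X140.23 Y118.32
M4 S444
G1 X106.15 Y79.44 F2057
G1 X58.64 Y99.83 F2057
G1 X63.36 Y151.32 F2057
G1 X113.78 Y162.74 F2057
G1 X140.23 Y118.32 F2057
M5
G0 X48.46 Y68.99
M4 S444
G1 X61.21 Y131.58 F2057
M5
G0 X0.00 Y0.00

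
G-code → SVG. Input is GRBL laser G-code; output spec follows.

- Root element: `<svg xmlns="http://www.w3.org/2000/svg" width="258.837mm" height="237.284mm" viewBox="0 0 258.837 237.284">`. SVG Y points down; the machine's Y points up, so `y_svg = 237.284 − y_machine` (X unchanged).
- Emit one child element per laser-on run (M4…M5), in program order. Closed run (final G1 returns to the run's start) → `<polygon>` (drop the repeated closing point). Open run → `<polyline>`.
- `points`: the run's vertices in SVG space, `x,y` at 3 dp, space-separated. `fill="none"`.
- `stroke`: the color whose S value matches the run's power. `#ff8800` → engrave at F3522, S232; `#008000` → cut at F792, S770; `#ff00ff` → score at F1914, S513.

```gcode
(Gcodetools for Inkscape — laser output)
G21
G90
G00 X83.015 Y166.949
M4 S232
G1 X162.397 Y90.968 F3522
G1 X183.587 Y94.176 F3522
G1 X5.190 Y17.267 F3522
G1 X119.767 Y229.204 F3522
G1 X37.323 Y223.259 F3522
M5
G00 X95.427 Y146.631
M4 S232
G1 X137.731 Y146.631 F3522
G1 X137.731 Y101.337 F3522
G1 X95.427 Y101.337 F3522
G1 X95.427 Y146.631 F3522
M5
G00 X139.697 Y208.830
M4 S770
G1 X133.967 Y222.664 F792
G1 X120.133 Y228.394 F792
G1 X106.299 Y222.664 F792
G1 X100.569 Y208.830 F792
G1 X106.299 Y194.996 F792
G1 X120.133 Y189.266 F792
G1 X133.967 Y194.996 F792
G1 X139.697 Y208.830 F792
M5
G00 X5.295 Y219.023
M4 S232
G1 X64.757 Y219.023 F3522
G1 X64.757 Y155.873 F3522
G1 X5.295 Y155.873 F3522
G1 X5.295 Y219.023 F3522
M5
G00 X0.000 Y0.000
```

<svg xmlns="http://www.w3.org/2000/svg" width="258.837mm" height="237.284mm" viewBox="0 0 258.837 237.284">
  <polyline points="83.015,70.335 162.397,146.316 183.587,143.108 5.190,220.017 119.767,8.080 37.323,14.025" fill="none" stroke="#ff8800"/>
  <polygon points="95.427,90.653 137.731,90.653 137.731,135.947 95.427,135.947" fill="none" stroke="#ff8800"/>
  <polygon points="139.697,28.454 133.967,14.620 120.133,8.890 106.299,14.620 100.569,28.454 106.299,42.288 120.133,48.018 133.967,42.288" fill="none" stroke="#008000"/>
  <polygon points="5.295,18.261 64.757,18.261 64.757,81.411 5.295,81.411" fill="none" stroke="#ff8800"/>
</svg>

y_svg = 237.284 − y_m.

[1] S232→`#ff8800` (engrave); open run; points: 83.015,70.335 162.397,146.316 183.587,143.108 5.190,220.017 119.767,8.080 37.323,14.025

[2] S232→`#ff8800` (engrave); closed run; points: 95.427,90.653 137.731,90.653 137.731,135.947 95.427,135.947

[3] S770→`#008000` (cut); closed run; points: 139.697,28.454 133.967,14.620 120.133,8.890 106.299,14.620 100.569,28.454 106.299,42.288 120.133,48.018 133.967,42.288

[4] S232→`#ff8800` (engrave); closed run; points: 5.295,18.261 64.757,18.261 64.757,81.411 5.295,81.411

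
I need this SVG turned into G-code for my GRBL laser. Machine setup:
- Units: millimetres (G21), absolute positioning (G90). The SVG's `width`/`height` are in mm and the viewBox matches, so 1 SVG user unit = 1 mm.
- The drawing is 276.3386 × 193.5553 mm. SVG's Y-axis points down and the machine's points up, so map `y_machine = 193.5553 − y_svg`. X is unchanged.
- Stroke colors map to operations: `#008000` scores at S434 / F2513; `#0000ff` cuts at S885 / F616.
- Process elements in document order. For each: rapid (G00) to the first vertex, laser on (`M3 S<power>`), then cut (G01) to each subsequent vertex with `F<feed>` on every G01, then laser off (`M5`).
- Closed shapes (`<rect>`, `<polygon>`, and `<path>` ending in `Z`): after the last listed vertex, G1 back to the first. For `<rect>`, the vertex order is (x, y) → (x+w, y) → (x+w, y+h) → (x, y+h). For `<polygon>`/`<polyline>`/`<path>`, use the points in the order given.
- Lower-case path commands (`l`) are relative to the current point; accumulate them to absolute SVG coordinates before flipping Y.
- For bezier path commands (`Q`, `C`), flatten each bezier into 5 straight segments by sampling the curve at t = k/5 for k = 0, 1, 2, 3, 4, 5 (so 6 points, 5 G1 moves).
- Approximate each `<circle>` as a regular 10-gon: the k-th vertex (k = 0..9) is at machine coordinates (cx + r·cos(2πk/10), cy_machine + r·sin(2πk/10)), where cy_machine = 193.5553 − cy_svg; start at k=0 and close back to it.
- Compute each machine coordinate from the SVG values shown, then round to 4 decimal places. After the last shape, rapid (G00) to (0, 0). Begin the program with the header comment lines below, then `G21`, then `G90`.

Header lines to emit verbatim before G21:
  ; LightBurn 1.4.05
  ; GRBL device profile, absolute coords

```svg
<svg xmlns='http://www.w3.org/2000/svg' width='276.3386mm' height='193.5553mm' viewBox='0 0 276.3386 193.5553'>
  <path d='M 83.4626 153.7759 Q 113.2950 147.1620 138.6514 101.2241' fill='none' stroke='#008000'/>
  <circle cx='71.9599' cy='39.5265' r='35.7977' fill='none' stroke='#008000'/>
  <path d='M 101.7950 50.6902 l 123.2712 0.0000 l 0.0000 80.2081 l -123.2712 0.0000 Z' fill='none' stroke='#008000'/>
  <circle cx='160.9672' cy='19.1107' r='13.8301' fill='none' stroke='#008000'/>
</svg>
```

; LightBurn 1.4.05
; GRBL device profile, absolute coords
G21
G90
G00 X83.4626 Y39.7794
M3 S434
G01 X95.2165 Y43.9979 F2513
G01 X106.6124 Y51.3624 F2513
G01 X117.6501 Y61.8727 F2513
G01 X128.3298 Y75.5290 F2513
G01 X138.6514 Y92.3312 F2513
M5
G00 X107.7576 Y154.0288
M3 S434
G01 X100.9208 Y175.0702 F2513
G01 X83.0220 Y188.0744 F2513
G01 X60.8978 Y188.0744 F2513
G01 X42.9990 Y175.0702 F2513
G01 X36.1622 Y154.0288 F2513
G01 X42.9990 Y132.9874 F2513
G01 X60.8978 Y119.9832 F2513
G01 X83.0220 Y119.9832 F2513
G01 X100.9208 Y132.9874 F2513
G01 X107.7576 Y154.0288 F2513
M5
G00 X101.7950 Y142.8651
M3 S434
G01 X225.0662 Y142.8651 F2513
G01 X225.0662 Y62.6570 F2513
G01 X101.7950 Y62.6570 F2513
G01 X101.7950 Y142.8651 F2513
M5
G00 X174.7973 Y174.4446
M3 S434
G01 X172.1560 Y182.5737 F2513
G01 X165.2409 Y187.5978 F2513
G01 X156.6935 Y187.5978 F2513
G01 X149.7784 Y182.5737 F2513
G01 X147.1371 Y174.4446 F2513
G01 X149.7784 Y166.3155 F2513
G01 X156.6935 Y161.2914 F2513
G01 X165.2409 Y161.2914 F2513
G01 X172.1560 Y166.3155 F2513
G01 X174.7973 Y174.4446 F2513
M5
G00 X0.0000 Y0.0000

Since the viewBox matches the mm dimensions, user units are millimetres directly. The only transform is the Y-flip y_m = 193.5553 − y_svg.

Shape 1 is a quadratic bezier drawn with `<path>`. Its stroke #008000 means score at S434, F2513. After flipping Y the toolpath is (83.4626,39.7794) → (95.2165,43.9979) → (106.6124,51.3624) → (117.6501,61.8727) → (128.3298,75.5290) → (138.6514,92.3312).

Shape 2 is a circle drawn with `<circle>`. Its stroke #008000 means score at S434, F2513. After flipping Y the toolpath is (107.7576,154.0288) → (100.9208,175.0702) → (83.0220,188.0744) → (60.8978,188.0744) → (42.9990,175.0702) → (36.1622,154.0288) → (42.9990,132.9874) → (60.8978,119.9832) → (83.0220,119.9832) → (100.9208,132.9874) → (107.7576,154.0288), returning to the start.

Shape 3 is a rectangle drawn with `<path>`. Its stroke #008000 means score at S434, F2513. After flipping Y the toolpath is (101.7950,142.8651) → (225.0662,142.8651) → (225.0662,62.6570) → (101.7950,62.6570) → (101.7950,142.8651), returning to the start.

Shape 4 is a circle drawn with `<circle>`. Its stroke #008000 means score at S434, F2513. After flipping Y the toolpath is (174.7973,174.4446) → (172.1560,182.5737) → (165.2409,187.5978) → (156.6935,187.5978) → (149.7784,182.5737) → (147.1371,174.4446) → (149.7784,166.3155) → (156.6935,161.2914) → (165.2409,161.2914) → (172.1560,166.3155) → (174.7973,174.4446), returning to the start.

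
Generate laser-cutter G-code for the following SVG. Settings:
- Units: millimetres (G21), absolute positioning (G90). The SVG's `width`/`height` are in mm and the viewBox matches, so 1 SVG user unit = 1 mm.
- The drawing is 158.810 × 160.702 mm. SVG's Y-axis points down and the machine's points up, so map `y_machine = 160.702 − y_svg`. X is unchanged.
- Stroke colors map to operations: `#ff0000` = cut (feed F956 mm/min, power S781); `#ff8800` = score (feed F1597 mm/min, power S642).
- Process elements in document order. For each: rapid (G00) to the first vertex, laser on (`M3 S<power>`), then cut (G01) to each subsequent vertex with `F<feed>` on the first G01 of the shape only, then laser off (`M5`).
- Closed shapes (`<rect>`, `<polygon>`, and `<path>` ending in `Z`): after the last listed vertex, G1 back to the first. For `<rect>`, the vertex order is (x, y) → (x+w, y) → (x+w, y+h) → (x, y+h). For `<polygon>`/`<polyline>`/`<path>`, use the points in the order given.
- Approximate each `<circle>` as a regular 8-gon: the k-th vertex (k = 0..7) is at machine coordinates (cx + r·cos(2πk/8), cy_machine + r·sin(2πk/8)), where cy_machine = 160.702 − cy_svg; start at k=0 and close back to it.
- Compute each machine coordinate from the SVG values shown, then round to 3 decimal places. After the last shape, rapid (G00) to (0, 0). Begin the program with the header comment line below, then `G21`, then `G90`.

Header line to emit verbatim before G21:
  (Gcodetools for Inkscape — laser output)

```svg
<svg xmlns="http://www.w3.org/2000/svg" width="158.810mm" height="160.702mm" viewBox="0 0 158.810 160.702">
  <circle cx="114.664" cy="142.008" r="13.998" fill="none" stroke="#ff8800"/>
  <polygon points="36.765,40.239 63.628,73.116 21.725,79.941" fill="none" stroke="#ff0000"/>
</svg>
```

(Gcodetools for Inkscape — laser output)
G21
G90
G00 X128.662 Y18.694
M3 S642
G01 X124.562 Y28.592 F1597
G01 X114.664 Y32.692
G01 X104.766 Y28.592
G01 X100.666 Y18.694
G01 X104.766 Y8.796
G01 X114.664 Y4.696
G01 X124.562 Y8.796
G01 X128.662 Y18.694
M5
G00 X36.765 Y120.463
M3 S781
G01 X63.628 Y87.586 F956
G01 X21.725 Y80.761
G01 X36.765 Y120.463
M5
G00 X0.000 Y0.000

viewBox `0 0 158.810 160.702` with mm width/height → 1 unit = 1 mm. Flip: y_m = 160.702 − y_svg.

**Shape 1** — `<circle>` circle, stroke `#ff8800` → score (S642, F1597). Machine vertices: (128.662,18.694) → (124.562,28.592) → (114.664,32.692) → (104.766,28.592) → (100.666,18.694) → (104.766,8.796) → (114.664,4.696) → (124.562,8.796) → (128.662,18.694). Closed: final G1 returns to the first vertex.

**Shape 2** — `<polygon>` regular polygon, stroke `#ff0000` → cut (S781, F956). Machine vertices: (36.765,120.463) → (63.628,87.586) → (21.725,80.761) → (36.765,120.463). Closed: final G1 returns to the first vertex.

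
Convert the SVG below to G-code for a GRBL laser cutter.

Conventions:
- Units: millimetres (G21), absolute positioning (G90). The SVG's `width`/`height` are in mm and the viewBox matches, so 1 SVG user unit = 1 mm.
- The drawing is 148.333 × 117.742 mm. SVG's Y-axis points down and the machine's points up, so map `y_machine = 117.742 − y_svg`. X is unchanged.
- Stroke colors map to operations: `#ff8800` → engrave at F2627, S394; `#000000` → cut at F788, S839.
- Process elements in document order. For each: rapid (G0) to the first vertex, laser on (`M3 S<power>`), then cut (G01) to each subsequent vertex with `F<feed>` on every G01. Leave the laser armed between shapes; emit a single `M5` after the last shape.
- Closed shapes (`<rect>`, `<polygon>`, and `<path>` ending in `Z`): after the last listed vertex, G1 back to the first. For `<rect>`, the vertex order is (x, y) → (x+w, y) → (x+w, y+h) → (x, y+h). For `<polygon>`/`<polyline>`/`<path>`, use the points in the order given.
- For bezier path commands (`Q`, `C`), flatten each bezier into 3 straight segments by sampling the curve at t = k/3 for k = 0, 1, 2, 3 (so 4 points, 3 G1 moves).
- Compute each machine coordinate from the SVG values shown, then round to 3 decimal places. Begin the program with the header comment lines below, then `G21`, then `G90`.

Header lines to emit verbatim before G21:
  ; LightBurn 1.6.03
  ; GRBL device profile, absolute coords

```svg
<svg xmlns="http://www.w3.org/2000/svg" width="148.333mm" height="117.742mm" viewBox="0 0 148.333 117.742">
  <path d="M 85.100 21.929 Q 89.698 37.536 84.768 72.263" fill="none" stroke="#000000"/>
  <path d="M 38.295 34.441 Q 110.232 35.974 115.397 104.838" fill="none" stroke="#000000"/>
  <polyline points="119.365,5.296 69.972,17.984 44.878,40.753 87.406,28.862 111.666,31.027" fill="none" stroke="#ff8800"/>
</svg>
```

; LightBurn 1.6.03
; GRBL device profile, absolute coords
G21
G90
G0 X85.100 Y95.813
M3 S839
G01 X87.107 Y83.284 F788
G01 X86.996 Y66.506 F788
G01 X84.768 Y45.479 F788
G0 X38.295 Y83.301
M3 S839
G01 X78.834 Y74.798 F788
G01 X104.535 Y51.332 F788
G01 X115.397 Y12.904 F788
G0 X119.365 Y112.446
M3 S394
G01 X69.972 Y99.758 F2627
G01 X44.878 Y76.989 F2627
G01 X87.406 Y88.880 F2627
G01 X111.666 Y86.715 F2627
M5

1 u = 1 mm; y_m = 117.742 − y.

[1] `<path>` quadratic bezier, #000000→cut S839 F788: (85.100,95.813) → (87.107,83.284) → (86.996,66.506) → (84.768,45.479)

[2] `<path>` quadratic bezier, #000000→cut S839 F788: (38.295,83.301) → (78.834,74.798) → (104.535,51.332) → (115.397,12.904)

[3] `<polyline>` open polyline, #ff8800→engrave S394 F2627: (119.365,112.446) → (69.972,99.758) → (44.878,76.989) → (87.406,88.880) → (111.666,86.715)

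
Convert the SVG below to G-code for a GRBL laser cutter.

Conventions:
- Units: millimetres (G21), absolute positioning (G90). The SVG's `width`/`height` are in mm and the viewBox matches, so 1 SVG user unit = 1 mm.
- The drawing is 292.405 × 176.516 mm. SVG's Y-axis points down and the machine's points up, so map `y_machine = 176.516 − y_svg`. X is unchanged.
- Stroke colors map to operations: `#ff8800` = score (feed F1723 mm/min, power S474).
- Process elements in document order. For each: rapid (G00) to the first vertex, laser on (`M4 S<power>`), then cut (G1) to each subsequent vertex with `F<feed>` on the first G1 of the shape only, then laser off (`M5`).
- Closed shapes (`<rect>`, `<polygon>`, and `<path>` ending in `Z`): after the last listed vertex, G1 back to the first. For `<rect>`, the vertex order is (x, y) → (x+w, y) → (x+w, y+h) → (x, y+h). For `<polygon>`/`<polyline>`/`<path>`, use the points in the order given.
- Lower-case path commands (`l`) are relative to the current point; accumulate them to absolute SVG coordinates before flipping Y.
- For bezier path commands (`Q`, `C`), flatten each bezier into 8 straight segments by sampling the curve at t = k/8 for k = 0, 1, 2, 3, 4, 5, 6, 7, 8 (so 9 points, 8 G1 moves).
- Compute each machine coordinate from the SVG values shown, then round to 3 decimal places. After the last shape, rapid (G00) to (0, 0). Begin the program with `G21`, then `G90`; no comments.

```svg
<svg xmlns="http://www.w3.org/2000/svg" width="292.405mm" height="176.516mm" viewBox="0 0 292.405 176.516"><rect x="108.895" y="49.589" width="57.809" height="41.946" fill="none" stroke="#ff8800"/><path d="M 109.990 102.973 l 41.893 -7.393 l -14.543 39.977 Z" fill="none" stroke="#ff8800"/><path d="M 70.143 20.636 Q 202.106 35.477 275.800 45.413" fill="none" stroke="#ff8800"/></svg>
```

Since the viewBox matches the mm dimensions, user units are millimetres directly. The only transform is the Y-flip y_m = 176.516 − y_svg.

Shape 1 is a rectangle drawn with `<rect>`. Its stroke #ff8800 means score at S474, F1723. After flipping Y the toolpath is (108.895,126.927) → (166.704,126.927) → (166.704,84.981) → (108.895,84.981) → (108.895,126.927), returning to the start.

Shape 2 is a regular polygon drawn with `<path>`. Its stroke #ff8800 means score at S474, F1723. After flipping Y the toolpath is (109.990,73.543) → (151.883,80.936) → (137.340,40.959) → (109.990,73.543), returning to the start.

Shape 3 is a quadratic bezier drawn with `<path>`. Its stroke #ff8800 means score at S474, F1723. After flipping Y the toolpath is (70.143,155.880) → (102.223,152.246) → (132.483,148.766) → (160.921,145.439) → (187.539,142.265) → (212.335,139.245) → (235.311,136.378) → (256.466,133.664) → (275.800,131.103).

G21
G90
G00 X108.895 Y126.927
M4 S474
G1 X166.704 Y126.927 F1723
G1 X166.704 Y84.981
G1 X108.895 Y84.981
G1 X108.895 Y126.927
M5
G00 X109.990 Y73.543
M4 S474
G1 X151.883 Y80.936 F1723
G1 X137.340 Y40.959
G1 X109.990 Y73.543
M5
G00 X70.143 Y155.880
M4 S474
G1 X102.223 Y152.246 F1723
G1 X132.483 Y148.766
G1 X160.921 Y145.439
G1 X187.539 Y142.265
G1 X212.335 Y139.245
G1 X235.311 Y136.378
G1 X256.466 Y133.664
G1 X275.800 Y131.103
M5
G00 X0.000 Y0.000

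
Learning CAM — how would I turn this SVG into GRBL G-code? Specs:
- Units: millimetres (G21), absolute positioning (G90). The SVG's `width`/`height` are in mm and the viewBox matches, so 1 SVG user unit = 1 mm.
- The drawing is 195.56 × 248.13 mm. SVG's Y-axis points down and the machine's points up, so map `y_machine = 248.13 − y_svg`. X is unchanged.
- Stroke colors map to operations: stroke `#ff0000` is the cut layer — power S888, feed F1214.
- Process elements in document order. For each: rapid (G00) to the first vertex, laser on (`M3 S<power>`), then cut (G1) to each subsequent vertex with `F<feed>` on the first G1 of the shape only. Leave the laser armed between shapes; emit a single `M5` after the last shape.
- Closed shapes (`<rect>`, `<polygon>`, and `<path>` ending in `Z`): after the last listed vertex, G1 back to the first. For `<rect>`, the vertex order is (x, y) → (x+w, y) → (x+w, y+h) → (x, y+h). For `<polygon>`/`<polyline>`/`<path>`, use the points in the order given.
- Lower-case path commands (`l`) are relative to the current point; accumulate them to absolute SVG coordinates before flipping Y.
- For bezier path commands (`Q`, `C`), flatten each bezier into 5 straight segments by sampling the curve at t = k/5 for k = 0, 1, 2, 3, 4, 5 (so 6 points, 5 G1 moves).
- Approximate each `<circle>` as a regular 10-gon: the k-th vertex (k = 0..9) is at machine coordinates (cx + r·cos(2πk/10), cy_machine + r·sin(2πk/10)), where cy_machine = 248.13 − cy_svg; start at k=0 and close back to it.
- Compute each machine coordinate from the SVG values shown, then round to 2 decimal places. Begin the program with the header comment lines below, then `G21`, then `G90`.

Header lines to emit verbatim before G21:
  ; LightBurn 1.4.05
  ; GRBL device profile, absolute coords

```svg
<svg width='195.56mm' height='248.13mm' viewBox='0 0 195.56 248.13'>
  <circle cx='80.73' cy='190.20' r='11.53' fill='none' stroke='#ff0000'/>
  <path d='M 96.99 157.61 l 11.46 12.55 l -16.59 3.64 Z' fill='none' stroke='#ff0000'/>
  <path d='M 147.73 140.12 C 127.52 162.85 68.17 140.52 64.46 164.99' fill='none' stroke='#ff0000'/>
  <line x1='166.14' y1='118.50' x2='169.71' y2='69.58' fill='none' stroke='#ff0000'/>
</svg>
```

; LightBurn 1.4.05
; GRBL device profile, absolute coords
G21
G90
G00 X92.26 Y57.93
M3 S888
G1 X90.06 Y64.71 F1214
G1 X84.29 Y68.90
G1 X77.17 Y68.90
G1 X71.40 Y64.71
G1 X69.20 Y57.93
G1 X71.40 Y51.15
G1 X77.17 Y46.96
G1 X84.29 Y46.96
G1 X90.06 Y51.15
G1 X92.26 Y57.93
G00 X96.99 Y90.52
M3 S888
G1 X108.45 Y77.97 F1214
G1 X91.86 Y74.33
G1 X96.99 Y90.52
G00 X147.73 Y108.01
M3 S888
G1 X131.67 Y99.04 F1214
G1 X110.76 Y96.48
G1 X89.55 Y95.92
G1 X72.60 Y92.94
G1 X64.46 Y83.14
G00 X166.14 Y129.63
M3 S888
G1 X169.71 Y178.55 F1214
M5

1 u = 1 mm; y_m = 248.13 − y.

[1] `<circle>` circle, #ff0000→cut S888 F1214: (92.26,57.93) → (90.06,64.71) → (84.29,68.90) → (77.17,68.90) → (71.40,64.71) → (69.20,57.93) → (71.40,51.15) → (77.17,46.96) → (84.29,46.96) → (90.06,51.15) → (92.26,57.93) (closed)

[2] `<path>` regular polygon, #ff0000→cut S888 F1214: (96.99,90.52) → (108.45,77.97) → (91.86,74.33) → (96.99,90.52) (closed)

[3] `<path>` cubic bezier, #ff0000→cut S888 F1214: (147.73,108.01) → (131.67,99.04) → (110.76,96.48) → (89.55,95.92) → (72.60,92.94) → (64.46,83.14)

[4] `<line>` line segment, #ff0000→cut S888 F1214: (166.14,129.63) → (169.71,178.55)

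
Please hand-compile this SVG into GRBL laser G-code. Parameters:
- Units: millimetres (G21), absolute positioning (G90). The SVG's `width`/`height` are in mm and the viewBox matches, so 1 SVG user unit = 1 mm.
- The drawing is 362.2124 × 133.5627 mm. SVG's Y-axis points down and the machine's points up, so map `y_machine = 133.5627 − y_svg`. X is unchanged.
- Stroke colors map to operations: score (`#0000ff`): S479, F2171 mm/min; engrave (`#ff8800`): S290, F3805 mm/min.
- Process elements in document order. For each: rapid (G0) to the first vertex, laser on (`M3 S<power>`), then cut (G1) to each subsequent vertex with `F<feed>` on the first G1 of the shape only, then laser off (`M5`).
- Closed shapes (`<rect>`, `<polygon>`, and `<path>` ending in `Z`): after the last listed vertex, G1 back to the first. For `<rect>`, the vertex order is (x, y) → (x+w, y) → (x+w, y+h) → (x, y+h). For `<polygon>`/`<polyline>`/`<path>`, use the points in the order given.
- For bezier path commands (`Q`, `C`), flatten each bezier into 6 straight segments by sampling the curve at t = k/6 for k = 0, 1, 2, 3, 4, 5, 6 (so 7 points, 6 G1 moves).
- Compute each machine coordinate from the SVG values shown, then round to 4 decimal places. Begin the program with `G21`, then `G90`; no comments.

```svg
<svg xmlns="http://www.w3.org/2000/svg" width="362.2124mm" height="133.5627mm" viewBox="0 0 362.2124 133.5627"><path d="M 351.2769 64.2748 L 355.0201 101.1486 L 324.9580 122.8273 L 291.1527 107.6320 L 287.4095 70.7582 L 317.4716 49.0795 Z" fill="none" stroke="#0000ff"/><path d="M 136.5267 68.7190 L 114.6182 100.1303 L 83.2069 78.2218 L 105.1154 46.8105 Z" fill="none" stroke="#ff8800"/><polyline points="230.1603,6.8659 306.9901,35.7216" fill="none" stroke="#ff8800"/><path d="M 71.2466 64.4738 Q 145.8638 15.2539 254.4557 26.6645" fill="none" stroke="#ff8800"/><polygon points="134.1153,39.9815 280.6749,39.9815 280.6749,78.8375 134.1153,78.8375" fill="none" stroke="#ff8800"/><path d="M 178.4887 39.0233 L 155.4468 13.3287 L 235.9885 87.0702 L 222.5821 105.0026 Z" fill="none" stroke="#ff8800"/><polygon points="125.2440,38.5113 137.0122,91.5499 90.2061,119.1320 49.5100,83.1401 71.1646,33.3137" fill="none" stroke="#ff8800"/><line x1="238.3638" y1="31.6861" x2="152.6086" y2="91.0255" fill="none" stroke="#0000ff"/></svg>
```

viewBox `0 0 362.2124 133.5627` with mm width/height → 1 unit = 1 mm. Flip: y_m = 133.5627 − y_svg.

**Shape 1** — `<path>` regular polygon, stroke `#0000ff` → score (S479, F2171). Machine vertices: (351.2769,69.2879) → (355.0201,32.4141) → (324.9580,10.7354) → (291.1527,25.9307) → (287.4095,62.8045) → (317.4716,84.4832) → (351.2769,69.2879). Closed: final G1 returns to the first vertex.

**Shape 2** — `<path>` regular polygon, stroke `#ff8800` → engrave (S290, F3805). Machine vertices: (136.5267,64.8437) → (114.6182,33.4324) → (83.2069,55.3409) → (105.1154,86.7522) → (136.5267,64.8437). Closed: final G1 returns to the first vertex.

**Shape 3** — `<polyline>` line segment, stroke `#ff8800` → engrave (S290, F3805). Machine vertices: (230.1603,126.6968) → (306.9901,97.8411). Open path.

**Shape 4** — `<path>` quadratic bezier, stroke `#ff8800` → engrave (S290, F3805). Control points (SVG): P0=(71.2466,64.4738), P1=(145.8638,15.2539), P2=(254.4557,26.6645); sampled at t=k/6. Machine vertices: (71.2466,69.0889) → (97.0627,83.8114) → (124.7664,95.1654) → (154.3575,103.1512) → (185.8361,107.7685) → (219.2021,109.0176) → (254.4557,106.8982). Open path.

**Shape 5** — `<polygon>` rectangle, stroke `#ff8800` → engrave (S290, F3805). Machine vertices: (134.1153,93.5812) → (280.6749,93.5812) → (280.6749,54.7252) → (134.1153,54.7252) → (134.1153,93.5812). Closed: final G1 returns to the first vertex.

**Shape 6** — `<path>` closed polygon, stroke `#ff8800` → engrave (S290, F3805). Machine vertices: (178.4887,94.5394) → (155.4468,120.2340) → (235.9885,46.4925) → (222.5821,28.5601) → (178.4887,94.5394). Closed: final G1 returns to the first vertex.

**Shape 7** — `<polygon>` regular polygon, stroke `#ff8800` → engrave (S290, F3805). Machine vertices: (125.2440,95.0514) → (137.0122,42.0128) → (90.2061,14.4307) → (49.5100,50.4226) → (71.1646,100.2490) → (125.2440,95.0514). Closed: final G1 returns to the first vertex.

**Shape 8** — `<line>` line segment, stroke `#0000ff` → score (S479, F2171). Machine vertices: (238.3638,101.8766) → (152.6086,42.5372). Open path.

G21
G90
G0 X351.2769 Y69.2879
M3 S479
G1 X355.0201 Y32.4141 F2171
G1 X324.9580 Y10.7354
G1 X291.1527 Y25.9307
G1 X287.4095 Y62.8045
G1 X317.4716 Y84.4832
G1 X351.2769 Y69.2879
M5
G0 X136.5267 Y64.8437
M3 S290
G1 X114.6182 Y33.4324 F3805
G1 X83.2069 Y55.3409
G1 X105.1154 Y86.7522
G1 X136.5267 Y64.8437
M5
G0 X230.1603 Y126.6968
M3 S290
G1 X306.9901 Y97.8411 F3805
M5
G0 X71.2466 Y69.0889
M3 S290
G1 X97.0627 Y83.8114 F3805
G1 X124.7664 Y95.1654
G1 X154.3575 Y103.1512
G1 X185.8361 Y107.7685
G1 X219.2021 Y109.0176
G1 X254.4557 Y106.8982
M5
G0 X134.1153 Y93.5812
M3 S290
G1 X280.6749 Y93.5812 F3805
G1 X280.6749 Y54.7252
G1 X134.1153 Y54.7252
G1 X134.1153 Y93.5812
M5
G0 X178.4887 Y94.5394
M3 S290
G1 X155.4468 Y120.2340 F3805
G1 X235.9885 Y46.4925
G1 X222.5821 Y28.5601
G1 X178.4887 Y94.5394
M5
G0 X125.2440 Y95.0514
M3 S290
G1 X137.0122 Y42.0128 F3805
G1 X90.2061 Y14.4307
G1 X49.5100 Y50.4226
G1 X71.1646 Y100.2490
G1 X125.2440 Y95.0514
M5
G0 X238.3638 Y101.8766
M3 S479
G1 X152.6086 Y42.5372 F2171
M5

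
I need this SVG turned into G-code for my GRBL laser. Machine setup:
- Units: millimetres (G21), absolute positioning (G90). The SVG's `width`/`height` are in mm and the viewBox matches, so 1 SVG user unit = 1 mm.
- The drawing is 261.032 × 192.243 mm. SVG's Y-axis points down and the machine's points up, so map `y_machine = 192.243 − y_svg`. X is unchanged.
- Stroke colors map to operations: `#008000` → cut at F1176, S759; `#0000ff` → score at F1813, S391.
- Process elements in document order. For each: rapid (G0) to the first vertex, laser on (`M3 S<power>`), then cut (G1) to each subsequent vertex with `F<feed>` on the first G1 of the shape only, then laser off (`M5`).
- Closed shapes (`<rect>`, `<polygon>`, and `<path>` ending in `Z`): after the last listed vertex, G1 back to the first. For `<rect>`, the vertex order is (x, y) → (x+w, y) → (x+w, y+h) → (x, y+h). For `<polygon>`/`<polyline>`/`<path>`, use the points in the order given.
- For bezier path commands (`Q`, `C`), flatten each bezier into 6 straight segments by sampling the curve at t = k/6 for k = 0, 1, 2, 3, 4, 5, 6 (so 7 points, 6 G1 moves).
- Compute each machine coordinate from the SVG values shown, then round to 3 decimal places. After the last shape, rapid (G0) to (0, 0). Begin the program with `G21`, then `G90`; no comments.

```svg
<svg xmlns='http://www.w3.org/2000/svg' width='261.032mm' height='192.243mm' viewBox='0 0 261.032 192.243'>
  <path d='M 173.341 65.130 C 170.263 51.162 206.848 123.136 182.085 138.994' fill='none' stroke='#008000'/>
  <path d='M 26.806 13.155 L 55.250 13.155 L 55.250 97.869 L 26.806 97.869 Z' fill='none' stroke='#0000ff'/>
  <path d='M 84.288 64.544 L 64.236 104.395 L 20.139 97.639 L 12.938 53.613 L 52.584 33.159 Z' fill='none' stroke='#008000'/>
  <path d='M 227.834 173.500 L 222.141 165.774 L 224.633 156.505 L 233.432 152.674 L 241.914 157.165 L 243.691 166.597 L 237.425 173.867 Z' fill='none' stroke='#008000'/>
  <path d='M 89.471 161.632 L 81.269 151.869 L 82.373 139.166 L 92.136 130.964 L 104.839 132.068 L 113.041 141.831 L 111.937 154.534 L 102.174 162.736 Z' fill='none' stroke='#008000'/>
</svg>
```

G21
G90
G0 X173.341 Y127.113
M3 S759
G1 X174.640 Y127.593 F1176
G1 X179.743 Y117.695
G1 X185.845 Y101.366
G1 X190.140 Y82.551
G1 X189.822 Y65.197
G1 X182.085 Y53.249
M5
G0 X26.806 Y179.088
M3 S391
G1 X55.250 Y179.088 F1813
G1 X55.250 Y94.374
G1 X26.806 Y94.374
G1 X26.806 Y179.088
M5
G0 X84.288 Y127.699
M3 S759
G1 X64.236 Y87.848 F1176
G1 X20.139 Y94.604
G1 X12.938 Y138.630
G1 X52.584 Y159.084
G1 X84.288 Y127.699
M5
G0 X227.834 Y18.743
M3 S759
G1 X222.141 Y26.469 F1176
G1 X224.633 Y35.738
G1 X233.432 Y39.569
G1 X241.914 Y35.078
G1 X243.691 Y25.646
G1 X237.425 Y18.376
G1 X227.834 Y18.743
M5
G0 X89.471 Y30.611
M3 S759
G1 X81.269 Y40.374 F1176
G1 X82.373 Y53.077
G1 X92.136 Y61.279
G1 X104.839 Y60.175
G1 X113.041 Y50.412
G1 X111.937 Y37.709
G1 X102.174 Y29.507
G1 X89.471 Y30.611
M5
G0 X0.000 Y0.000

viewBox `0 0 261.032 192.243` with mm width/height → 1 unit = 1 mm. Flip: y_m = 192.243 − y_svg.

**Shape 1** — `<path>` cubic bezier, stroke `#008000` → cut (S759, F1176). Control points (SVG): P0=(173.341,65.130), P1=(170.263,51.162), P2=(206.848,123.136), P3=(182.085,138.994); sampled at t=k/6. Machine vertices: (173.341,127.113) → (174.640,127.593) → (179.743,117.695) → (185.845,101.366) → (190.140,82.551) → (189.822,65.197) → (182.085,53.249). Open path.

**Shape 2** — `<path>` rectangle, stroke `#0000ff` → score (S391, F1813). Machine vertices: (26.806,179.088) → (55.250,179.088) → (55.250,94.374) → (26.806,94.374) → (26.806,179.088). Closed: final G1 returns to the first vertex.

**Shape 3** — `<path>` regular polygon, stroke `#008000` → cut (S759, F1176). Machine vertices: (84.288,127.699) → (64.236,87.848) → (20.139,94.604) → (12.938,138.630) → (52.584,159.084) → (84.288,127.699). Closed: final G1 returns to the first vertex.

**Shape 4** — `<path>` regular polygon, stroke `#008000` → cut (S759, F1176). Machine vertices: (227.834,18.743) → (222.141,26.469) → (224.633,35.738) → (233.432,39.569) → (241.914,35.078) → (243.691,25.646) → (237.425,18.376) → (227.834,18.743). Closed: final G1 returns to the first vertex.

**Shape 5** — `<path>` regular polygon, stroke `#008000` → cut (S759, F1176). Machine vertices: (89.471,30.611) → (81.269,40.374) → (82.373,53.077) → (92.136,61.279) → (104.839,60.175) → (113.041,50.412) → (111.937,37.709) → (102.174,29.507) → (89.471,30.611). Closed: final G1 returns to the first vertex.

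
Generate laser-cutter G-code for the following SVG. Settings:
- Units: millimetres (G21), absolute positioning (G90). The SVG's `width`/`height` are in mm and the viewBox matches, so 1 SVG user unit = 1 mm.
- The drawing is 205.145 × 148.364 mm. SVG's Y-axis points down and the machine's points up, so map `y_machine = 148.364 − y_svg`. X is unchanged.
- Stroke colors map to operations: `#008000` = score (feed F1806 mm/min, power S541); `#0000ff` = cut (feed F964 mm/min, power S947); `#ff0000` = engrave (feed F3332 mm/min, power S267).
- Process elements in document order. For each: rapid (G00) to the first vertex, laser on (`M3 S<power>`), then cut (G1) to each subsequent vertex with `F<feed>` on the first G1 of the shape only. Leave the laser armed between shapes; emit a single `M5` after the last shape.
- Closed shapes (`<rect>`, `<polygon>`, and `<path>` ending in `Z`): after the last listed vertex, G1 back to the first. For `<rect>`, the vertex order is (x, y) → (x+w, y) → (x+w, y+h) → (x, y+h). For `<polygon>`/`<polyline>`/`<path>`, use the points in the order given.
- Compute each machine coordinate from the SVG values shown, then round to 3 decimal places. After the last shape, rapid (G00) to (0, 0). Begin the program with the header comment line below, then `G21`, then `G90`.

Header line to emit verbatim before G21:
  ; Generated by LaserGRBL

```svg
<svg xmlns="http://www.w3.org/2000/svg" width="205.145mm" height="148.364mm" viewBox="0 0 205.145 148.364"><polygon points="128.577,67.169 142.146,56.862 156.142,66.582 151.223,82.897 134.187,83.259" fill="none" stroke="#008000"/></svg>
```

viewBox `0 0 205.145 148.364` with mm width/height → 1 unit = 1 mm. Flip: y_m = 148.364 − y_svg.

**Shape 1** — `<polygon>` regular polygon, stroke `#008000` → score (S541, F1806). Machine vertices: (128.577,81.195) → (142.146,91.502) → (156.142,81.782) → (151.223,65.467) → (134.187,65.105) → (128.577,81.195). Closed: final G1 returns to the first vertex.

; Generated by LaserGRBL
G21
G90
G00 X128.577 Y81.195
M3 S541
G1 X142.146 Y91.502 F1806
G1 X156.142 Y81.782
G1 X151.223 Y65.467
G1 X134.187 Y65.105
G1 X128.577 Y81.195
M5
G00 X0.000 Y0.000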